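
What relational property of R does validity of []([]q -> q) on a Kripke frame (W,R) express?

This is the T□ axiom.
Its frame correspondent is shift-reflexivity — forall x forall y (Rxy -> Ryy).

shift-reflexivity: forall x forall y (Rxy -> Ryy)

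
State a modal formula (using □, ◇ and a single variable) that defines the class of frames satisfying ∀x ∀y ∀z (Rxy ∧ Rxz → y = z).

This is partial functionality; the standard corresponding axiom is CD: ◇ψ → □ψ.

◇ψ → □ψ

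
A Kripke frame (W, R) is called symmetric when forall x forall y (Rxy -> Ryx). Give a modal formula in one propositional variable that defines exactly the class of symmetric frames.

A defining formula is p → □◇p (the B axiom).

p → □◇p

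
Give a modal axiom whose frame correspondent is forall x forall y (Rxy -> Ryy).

□(□p → p)

A defining formula is □(□p → p) (the T□ axiom).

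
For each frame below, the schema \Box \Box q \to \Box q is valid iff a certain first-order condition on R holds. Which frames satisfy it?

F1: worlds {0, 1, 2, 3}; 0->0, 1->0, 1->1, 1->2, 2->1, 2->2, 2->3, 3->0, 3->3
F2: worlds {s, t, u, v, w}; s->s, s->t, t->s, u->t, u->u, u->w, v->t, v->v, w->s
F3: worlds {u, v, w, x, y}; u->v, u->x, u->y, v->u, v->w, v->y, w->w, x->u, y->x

F1, F2

Frame correspondent (Sahlqvist): \forall x \forall y (Rxy \to \exists z (Rxz \wedge Rzy)) — i.e. density.
F1: holds.
F2: holds.
F3: fails — Ruv but no z with Ruz and Rzv.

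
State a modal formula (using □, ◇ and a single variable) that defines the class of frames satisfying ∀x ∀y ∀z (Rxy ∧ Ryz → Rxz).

□s → □□s

The condition is transitivity. The 4 schema □s → □□s defines it.
Suppose □s→□□s is valid. Take Rxy, Ryz and set V(s)={w : Rxw}. Then □s at x, so □□s at x, so □s at y, so s at z, i.e. Rxz.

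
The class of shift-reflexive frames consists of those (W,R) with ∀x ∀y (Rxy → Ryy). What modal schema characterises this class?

A defining formula is □(□r → r) (the T□ axiom).

□(□r → r)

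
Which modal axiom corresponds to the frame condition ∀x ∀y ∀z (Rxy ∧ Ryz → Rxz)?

This is transitivity; the standard corresponding axiom is 4: □ψ → □□ψ.
Suppose □ψ→□□ψ is valid. Take Rxy, Ryz and set V(ψ)={w : Rxw}. Then □ψ at x, so □□ψ at x, so □ψ at y, so ψ at z, i.e. Rxz.

□ψ → □□ψ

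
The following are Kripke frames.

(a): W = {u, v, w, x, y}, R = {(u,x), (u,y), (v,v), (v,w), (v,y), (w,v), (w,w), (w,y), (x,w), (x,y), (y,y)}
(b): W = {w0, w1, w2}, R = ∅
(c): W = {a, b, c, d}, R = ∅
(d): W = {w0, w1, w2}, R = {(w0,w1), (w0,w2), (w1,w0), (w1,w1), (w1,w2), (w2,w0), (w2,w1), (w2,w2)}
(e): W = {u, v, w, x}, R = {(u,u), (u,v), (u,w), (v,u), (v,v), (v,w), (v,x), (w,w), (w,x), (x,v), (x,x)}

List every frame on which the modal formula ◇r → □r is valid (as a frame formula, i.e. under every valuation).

(b), (c)

The schema corresponds to partial functionality: ∀x ∀y ∀z (Rxy ∧ Rxz → y = z).
(a): fails — u sees both x and y.
(b): satisfies the condition.
(c): satisfies the condition.
(d): fails — w0 sees both w1 and w2.
(e): fails — u sees both u and v.
Valid on: (b), (c).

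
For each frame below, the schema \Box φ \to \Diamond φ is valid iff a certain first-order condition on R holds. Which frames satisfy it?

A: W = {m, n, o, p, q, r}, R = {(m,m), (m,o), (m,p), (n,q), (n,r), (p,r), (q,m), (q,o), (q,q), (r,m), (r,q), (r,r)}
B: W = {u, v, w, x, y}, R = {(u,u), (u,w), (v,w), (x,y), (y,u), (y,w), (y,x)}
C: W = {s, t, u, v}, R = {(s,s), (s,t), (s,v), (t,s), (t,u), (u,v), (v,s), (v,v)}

This is the axiom for seriality; its first-order frame correspondent is \forall x \exists y Rxy.
A: fails — world o has no successor.
B: fails — world w has no successor.
C: condition met.
Valid on: C.

C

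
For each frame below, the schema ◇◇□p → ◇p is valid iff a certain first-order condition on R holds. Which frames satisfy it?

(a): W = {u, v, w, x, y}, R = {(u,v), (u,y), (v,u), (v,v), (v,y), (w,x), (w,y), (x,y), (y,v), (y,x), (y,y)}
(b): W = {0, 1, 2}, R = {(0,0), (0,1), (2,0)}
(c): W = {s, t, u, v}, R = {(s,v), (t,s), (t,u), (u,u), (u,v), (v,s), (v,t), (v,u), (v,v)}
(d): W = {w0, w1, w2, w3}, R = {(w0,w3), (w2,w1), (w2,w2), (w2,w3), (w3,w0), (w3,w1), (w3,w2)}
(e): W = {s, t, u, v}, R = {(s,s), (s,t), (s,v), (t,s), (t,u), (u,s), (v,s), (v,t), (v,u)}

(a), (e)

The schema corresponds to a generalized confluence (Geach) condition: ∀x ∀y (xR²y → ∃w (yRw ∧ xRw)).
(a): ✓.
(b): fails — 0R²1 but no w with 1Rw and 0Rw.
(c): fails — sR²t but no w with tRw and sRw.
(d): fails — w0R²w1 but no w with w1Rw and w0Rw.
(e): ✓.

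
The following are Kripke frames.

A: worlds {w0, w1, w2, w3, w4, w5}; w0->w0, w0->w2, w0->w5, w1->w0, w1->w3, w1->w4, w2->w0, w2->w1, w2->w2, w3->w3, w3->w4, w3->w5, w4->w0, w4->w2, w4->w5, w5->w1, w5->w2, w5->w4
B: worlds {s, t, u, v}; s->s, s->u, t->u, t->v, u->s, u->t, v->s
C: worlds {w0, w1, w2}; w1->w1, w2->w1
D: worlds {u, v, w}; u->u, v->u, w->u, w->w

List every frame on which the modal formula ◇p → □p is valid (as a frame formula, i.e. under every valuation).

Frame correspondent (Sahlqvist): ∀x ∀y ∀z (Rxy ∧ Rxz → y = z) — i.e. partial functionality.
A: fails — w0 sees both w0 and w2.
B: fails — s sees both s and u.
C: ✓.
D: fails — w sees both u and w.
Valid on: C.

C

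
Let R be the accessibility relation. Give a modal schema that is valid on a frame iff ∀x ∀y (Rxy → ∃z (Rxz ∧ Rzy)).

□□p → □p

The condition is density. The C4 schema □□p → □p defines it.
Suppose □□p→□p is valid. Take Rxy and set V(p)={w : xR²w}. Then □□p at x, so □p at x, so p at y, i.e. ∃z(Rxz∧Rzy).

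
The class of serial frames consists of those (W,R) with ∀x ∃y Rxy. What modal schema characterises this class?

A defining formula is □p → ◇p (the D axiom).

□p → ◇p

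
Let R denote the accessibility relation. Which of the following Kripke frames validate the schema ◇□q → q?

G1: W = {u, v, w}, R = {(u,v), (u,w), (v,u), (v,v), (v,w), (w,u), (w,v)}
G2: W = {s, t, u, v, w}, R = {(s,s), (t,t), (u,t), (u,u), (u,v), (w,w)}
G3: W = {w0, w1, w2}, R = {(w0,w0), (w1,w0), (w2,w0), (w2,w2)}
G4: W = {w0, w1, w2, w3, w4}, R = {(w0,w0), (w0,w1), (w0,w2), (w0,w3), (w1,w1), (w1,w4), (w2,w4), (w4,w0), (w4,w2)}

Frame correspondent (Sahlqvist): ∀x ∀y (Rxy → Ryx) — i.e. symmetry.
G1: ✓.
G2: fails — Ruv but not Rvu.
G3: fails — Rw1w0 but not Rw0w1.
G4: fails — Rw4w0 but not Rw0w4.

G1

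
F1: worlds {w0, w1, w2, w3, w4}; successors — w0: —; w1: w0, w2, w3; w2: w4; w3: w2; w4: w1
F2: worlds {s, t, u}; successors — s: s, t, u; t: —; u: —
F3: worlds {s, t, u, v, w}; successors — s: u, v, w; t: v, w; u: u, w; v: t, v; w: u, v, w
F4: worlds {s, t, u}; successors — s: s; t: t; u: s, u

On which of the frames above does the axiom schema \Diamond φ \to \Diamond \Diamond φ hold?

F2, F3, F4

Frame correspondent (Sahlqvist): \forall x \forall y (xRy \to \exists w (y = w \wedge x R^2 w)) — i.e. a generalized confluence (Geach) condition.
F1: fails — w1Rw0 but no w with w0=w and w1R²w.
F2: condition met.
F3: condition met.
F4: condition met.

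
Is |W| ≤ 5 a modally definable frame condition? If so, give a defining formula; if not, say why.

Any modally definable frame class is closed under disjoint unions.
Any modal formula valid on each of 6 disjoint one-world frames is valid on their disjoint union (validity is preserved under disjoint unions). Each one-world frame has |W|=1≤5, but the union has |W|=6.
So the class is not modally definable.

Not modally definable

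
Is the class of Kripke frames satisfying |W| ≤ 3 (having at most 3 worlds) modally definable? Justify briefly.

If a class were modally definable it would be closed under disjoint unions (Goldblatt–Thomason).
Any modal formula valid on each of 4 disjoint one-world frames is valid on their disjoint union (validity is preserved under disjoint unions). Each one-world frame has |W|=1≤3, but the union has |W|=4.
Hence having at most 3 worlds is not modally definable.

Not modally definable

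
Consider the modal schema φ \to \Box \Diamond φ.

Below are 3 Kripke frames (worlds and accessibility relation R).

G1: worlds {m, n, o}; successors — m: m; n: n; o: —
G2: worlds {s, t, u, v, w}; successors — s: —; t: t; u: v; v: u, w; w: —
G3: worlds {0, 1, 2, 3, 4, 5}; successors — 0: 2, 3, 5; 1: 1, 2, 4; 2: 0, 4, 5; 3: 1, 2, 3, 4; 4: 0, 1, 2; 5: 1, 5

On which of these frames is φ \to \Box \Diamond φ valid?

G1

Frame correspondent (Sahlqvist): \forall x \forall y (Rxy \to Ryx) — i.e. symmetry.
G1: condition met.
G2: fails — Rvw but not Rwv.
G3: fails — R34 but not R43.
Valid on: G1.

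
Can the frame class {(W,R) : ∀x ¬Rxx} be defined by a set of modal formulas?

Modal frame validity is preserved under surjective bounded morphisms.
The 4-cycle (worlds s,t,u,v with s→t→u→v→s) is irreflexive, and the map sending every world to a single reflexive point • is a surjective bounded morphism (forth: every edge maps to (•,•); back: every world has a successor). So any modal formula valid on the 4-cycle is also valid on the reflexive point, which is not irreflexive.
So the class is not modally definable.

No — not modally definable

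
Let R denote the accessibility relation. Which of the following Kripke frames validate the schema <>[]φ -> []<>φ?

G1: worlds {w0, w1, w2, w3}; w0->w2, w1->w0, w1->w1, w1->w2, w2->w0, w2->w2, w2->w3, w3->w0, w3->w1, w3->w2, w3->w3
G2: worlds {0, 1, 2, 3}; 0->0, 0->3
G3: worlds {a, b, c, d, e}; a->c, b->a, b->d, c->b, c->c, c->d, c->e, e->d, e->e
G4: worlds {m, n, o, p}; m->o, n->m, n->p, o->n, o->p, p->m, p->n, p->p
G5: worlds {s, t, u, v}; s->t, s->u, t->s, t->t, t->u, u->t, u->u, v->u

The schema corresponds to convergence: forall x forall y forall z (Rxy & Rxz -> exists w (Ryw & Rzw)).
G1: ✓.
G2: fails — R00 and R03 but 0 and 3 have no common successor.
G3: fails — Rba and Rbd but a and d have no common successor.
G4: fails — Rnm and Rnp but m and p have no common successor.
G5: ✓.
Valid on: G1, G5.

G1, G5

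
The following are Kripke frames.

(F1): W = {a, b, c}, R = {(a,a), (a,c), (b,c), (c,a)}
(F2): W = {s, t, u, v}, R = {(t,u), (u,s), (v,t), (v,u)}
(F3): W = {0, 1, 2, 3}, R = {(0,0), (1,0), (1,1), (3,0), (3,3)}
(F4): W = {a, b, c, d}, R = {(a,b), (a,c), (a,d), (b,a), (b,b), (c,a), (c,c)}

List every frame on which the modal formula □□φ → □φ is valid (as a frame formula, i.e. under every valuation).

This is the axiom for density; its first-order frame correspondent is ∀x ∀y (Rxy → ∃z (Rxz ∧ Rzy)).
(F1): fails — Rbc but no z with Rbz and Rzc.
(F2): fails — Rus but no z with Ruz and Rzs.
(F3): holds.
(F4): fails — Rad but no z with Raz and Rzd.
Valid on: (F3).

(F3)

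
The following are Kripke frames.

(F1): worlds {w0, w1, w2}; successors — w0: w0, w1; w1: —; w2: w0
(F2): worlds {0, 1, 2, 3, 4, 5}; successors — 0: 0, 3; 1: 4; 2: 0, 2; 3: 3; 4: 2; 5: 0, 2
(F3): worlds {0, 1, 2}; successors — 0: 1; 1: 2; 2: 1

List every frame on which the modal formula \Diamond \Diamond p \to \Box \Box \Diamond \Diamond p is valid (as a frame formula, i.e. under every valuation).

(F3)

Frame correspondent (Sahlqvist): \forall x \forall y \forall z ((x R^2 y \wedge x R^2 z) \to \exists w (y = w \wedge z R^2 w)) — i.e. a generalized confluence (Geach) condition.
(F1): fails — w0R²w0, w0R²w1 but no w with w0=w and w1R²w.
(F2): fails — 0R²0, 0R²3 but no w with 0=w and 3R²w.
(F3): condition met.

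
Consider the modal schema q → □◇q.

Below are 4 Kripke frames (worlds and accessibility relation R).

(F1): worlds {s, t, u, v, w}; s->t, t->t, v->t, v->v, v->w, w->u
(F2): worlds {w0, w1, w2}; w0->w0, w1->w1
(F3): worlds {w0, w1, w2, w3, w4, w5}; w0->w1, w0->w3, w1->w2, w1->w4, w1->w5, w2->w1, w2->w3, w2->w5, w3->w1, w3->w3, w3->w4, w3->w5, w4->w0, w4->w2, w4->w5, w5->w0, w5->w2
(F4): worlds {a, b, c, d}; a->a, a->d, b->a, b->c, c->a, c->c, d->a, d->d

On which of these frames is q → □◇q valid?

The schema corresponds to symmetry: ∀x ∀y (Rxy → Ryx).
(F1): fails — Rwu but not Ruw.
(F2): condition met.
(F3): fails — Rw1w5 but not Rw5w1.
(F4): fails — Rbc but not Rcb.
Valid on: (F2).

(F2)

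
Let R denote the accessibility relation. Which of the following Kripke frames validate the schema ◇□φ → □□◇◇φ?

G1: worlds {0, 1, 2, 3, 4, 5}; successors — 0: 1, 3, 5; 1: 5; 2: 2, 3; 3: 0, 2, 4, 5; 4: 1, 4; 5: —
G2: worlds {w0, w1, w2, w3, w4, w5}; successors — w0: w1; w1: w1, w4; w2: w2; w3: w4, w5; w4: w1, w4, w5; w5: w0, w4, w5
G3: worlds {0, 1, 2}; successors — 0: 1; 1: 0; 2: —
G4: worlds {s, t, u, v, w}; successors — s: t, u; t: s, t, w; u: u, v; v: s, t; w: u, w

The schema corresponds to a generalized confluence (Geach) condition: ∀x ∀y ∀z ((xRy ∧ xR²z) → ∃w (yRw ∧ zR²w)).
G1: fails — 0R1, 0R²5 but no w with 1Rw and 5R²w.
G2: satisfies the condition.
G3: satisfies the condition.
G4: satisfies the condition.
Valid on: G2, G3, G4.

G2, G3, G4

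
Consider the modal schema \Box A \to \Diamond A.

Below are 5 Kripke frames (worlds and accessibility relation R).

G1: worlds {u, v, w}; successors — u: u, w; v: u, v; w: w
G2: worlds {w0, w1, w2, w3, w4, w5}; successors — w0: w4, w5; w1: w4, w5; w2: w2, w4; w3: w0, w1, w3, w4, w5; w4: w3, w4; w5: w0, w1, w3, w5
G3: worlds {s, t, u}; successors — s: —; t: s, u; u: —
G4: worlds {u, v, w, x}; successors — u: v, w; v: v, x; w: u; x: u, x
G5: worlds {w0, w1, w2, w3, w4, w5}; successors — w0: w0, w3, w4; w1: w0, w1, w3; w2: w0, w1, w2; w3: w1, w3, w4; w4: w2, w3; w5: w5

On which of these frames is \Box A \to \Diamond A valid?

Frame correspondent (Sahlqvist): \forall x \exists y Rxy — i.e. seriality.
G1: holds.
G2: holds.
G3: fails — world s has no successor.
G4: holds.
G5: holds.

G1, G2, G4, G5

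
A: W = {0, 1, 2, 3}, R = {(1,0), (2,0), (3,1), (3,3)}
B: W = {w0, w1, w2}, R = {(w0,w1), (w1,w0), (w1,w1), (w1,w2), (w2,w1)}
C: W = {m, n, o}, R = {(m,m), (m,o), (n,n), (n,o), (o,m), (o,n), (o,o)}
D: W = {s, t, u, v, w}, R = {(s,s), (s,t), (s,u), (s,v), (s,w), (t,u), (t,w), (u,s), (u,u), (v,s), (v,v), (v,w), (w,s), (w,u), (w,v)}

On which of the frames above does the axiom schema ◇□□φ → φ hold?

B, C, D

This is the axiom for a generalized confluence (Geach) condition; its first-order frame correspondent is ∀x ∀y (xRy → ∃w (yR²w ∧ x = w)).
A: fails — 1R0 but no w with 0R²w and 1=w.
B: condition met.
C: condition met.
D: condition met.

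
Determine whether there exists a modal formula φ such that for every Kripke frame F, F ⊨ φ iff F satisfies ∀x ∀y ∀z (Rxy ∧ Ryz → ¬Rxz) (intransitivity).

Modal frame validity is preserved under surjective bounded morphisms.
The 5-cycle (worlds a,b,c,d,e with a→b→c→d→e→a) is intransitive. Mapping every world to a single reflexive point • is a surjective bounded morphism; the reflexive point is not intransitive (R••∧R•• but R••).
So the class is not modally definable.

Not modally definable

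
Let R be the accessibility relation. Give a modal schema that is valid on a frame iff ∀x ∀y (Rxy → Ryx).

The condition is symmetry. The B schema p → □◇p defines it.
Suppose p→□◇p is valid. Take Rxy and set V(p)={x}. Then p at x, so □◇p at x, so ◇p at y, so some z with Ryz has p; z=x, i.e. Ryx.

p → □◇p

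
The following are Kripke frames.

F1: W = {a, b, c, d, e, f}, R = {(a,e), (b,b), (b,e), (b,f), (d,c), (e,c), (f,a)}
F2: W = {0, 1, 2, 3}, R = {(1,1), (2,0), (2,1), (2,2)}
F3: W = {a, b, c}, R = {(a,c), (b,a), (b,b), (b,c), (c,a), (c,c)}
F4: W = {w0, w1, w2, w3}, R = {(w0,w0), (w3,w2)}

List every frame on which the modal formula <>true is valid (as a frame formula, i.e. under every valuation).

The schema corresponds to seriality: forall x exists y Rxy.
F1: fails — world c has no successor.
F2: fails — world 0 has no successor.
F3: satisfies the condition.
F4: fails — world w1 has no successor.
Valid on: F3.

F3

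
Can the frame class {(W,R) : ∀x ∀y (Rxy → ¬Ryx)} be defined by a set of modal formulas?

Any modally definable frame class is closed under surjective bounded morphisms.
The 5-cycle (worlds a,b,c,d,e with a→b→c→d→e→a) is asymmetric. Mapping every world to a single reflexive point • is a surjective bounded morphism, and the reflexive point is not asymmetric (R•• but asymmetry requires ¬R••).
Hence asymmetry is not modally definable.

Not definable by any modal formula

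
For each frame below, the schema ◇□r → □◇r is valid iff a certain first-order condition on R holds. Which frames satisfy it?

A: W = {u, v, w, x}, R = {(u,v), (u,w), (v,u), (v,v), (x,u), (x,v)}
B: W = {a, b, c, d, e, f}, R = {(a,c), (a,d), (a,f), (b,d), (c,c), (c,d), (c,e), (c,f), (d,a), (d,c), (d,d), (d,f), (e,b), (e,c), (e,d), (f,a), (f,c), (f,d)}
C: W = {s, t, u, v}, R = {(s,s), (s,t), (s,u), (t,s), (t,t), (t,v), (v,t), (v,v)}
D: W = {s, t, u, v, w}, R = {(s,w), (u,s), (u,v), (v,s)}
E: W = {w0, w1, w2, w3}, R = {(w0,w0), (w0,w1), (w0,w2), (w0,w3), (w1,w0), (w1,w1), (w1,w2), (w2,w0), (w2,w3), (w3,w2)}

B

The schema corresponds to convergence: ∀x ∀y ∀z (Rxy ∧ Rxz → ∃w (Ryw ∧ Rzw)).
A: fails — Ruv and Ruw but v and w have no common successor.
B: ✓.
C: fails — Rsu and Rsu but u and u have no common successor.
D: fails — Rsw and Rsw but w and w have no common successor.
E: fails — Rw0w2 and Rw0w3 but w2 and w3 have no common successor.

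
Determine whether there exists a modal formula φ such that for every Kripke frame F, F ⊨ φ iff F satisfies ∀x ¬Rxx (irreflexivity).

Any modally definable frame class is closed under surjective bounded morphisms.
The 2-cycle (worlds 0,1 with 0→1→0) is irreflexive, and the map sending every world to a single reflexive point • is a surjective bounded morphism (forth: every edge maps to (•,•); back: every world has a successor). So any modal formula valid on the 2-cycle is also valid on the reflexive point, which is not irreflexive.
Hence irreflexivity is not modally definable.

Not modally definable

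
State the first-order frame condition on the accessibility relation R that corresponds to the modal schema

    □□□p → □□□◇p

∀x ∀z (xR³z → ∃w (xR³w ∧ zRw))

This is a Sahlqvist (Geach-type) schema ◇^0□^3p → □^3◇^1p.
Minimal-valuation argument: fix x; take any y with xR^0y and any z with xR^3z. Set V(p) to the set of worlds R-reachable from y in exactly 3 steps. Then □^3p holds at y, so the antecedent holds at x; validity forces ◇^1p at z, giving a w with zR^1w and yR^3w.
First-order correspondent: ∀x ∀z (xR³z → ∃w (xR³w ∧ zRw)).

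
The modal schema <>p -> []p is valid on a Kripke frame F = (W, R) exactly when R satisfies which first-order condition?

Suppose ◇p→□p is valid. Take Rxy, Rxz and set V(p)={y}. Then ◇p at x, so □p at x, so p at z, i.e. z=y.
Conversely, any frame satisfying forall x forall y forall z (Rxy & Rxz -> y = z) validates the schema.
Frame condition: forall x forall y forall z (Rxy & Rxz -> y = z).

partial functionality: forall x forall y forall z (Rxy & Rxz -> y = z)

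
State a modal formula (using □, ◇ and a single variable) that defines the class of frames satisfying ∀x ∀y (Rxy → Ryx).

This is symmetry; the standard corresponding axiom is B: ψ → □◇ψ.

ψ → □◇ψ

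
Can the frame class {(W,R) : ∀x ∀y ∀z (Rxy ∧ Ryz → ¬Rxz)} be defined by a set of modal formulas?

If a class were modally definable it would be closed under surjective bounded morphisms (Goldblatt–Thomason).
The 3-cycle (worlds w0,w1,w2 with w0→w1→w2→w0) is intransitive. Mapping every world to a single reflexive point • is a surjective bounded morphism; the reflexive point is not intransitive (R••∧R•• but R••).
Hence intransitivity is not modally definable.

Not definable by any modal formula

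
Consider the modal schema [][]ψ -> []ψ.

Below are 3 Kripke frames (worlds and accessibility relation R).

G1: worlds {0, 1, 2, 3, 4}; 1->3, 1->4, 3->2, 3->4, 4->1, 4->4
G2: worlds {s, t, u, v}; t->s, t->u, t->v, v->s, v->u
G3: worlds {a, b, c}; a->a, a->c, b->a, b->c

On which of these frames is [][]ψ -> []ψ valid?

Frame correspondent (Sahlqvist): forall x forall y (Rxy -> exists z (Rxz & Rzy)) — i.e. density.
G1: fails — R32 but no z with R3z and Rz2.
G2: fails — Rtv but no z with Rtz and Rzv.
G3: condition met.
Valid on: G3.

G3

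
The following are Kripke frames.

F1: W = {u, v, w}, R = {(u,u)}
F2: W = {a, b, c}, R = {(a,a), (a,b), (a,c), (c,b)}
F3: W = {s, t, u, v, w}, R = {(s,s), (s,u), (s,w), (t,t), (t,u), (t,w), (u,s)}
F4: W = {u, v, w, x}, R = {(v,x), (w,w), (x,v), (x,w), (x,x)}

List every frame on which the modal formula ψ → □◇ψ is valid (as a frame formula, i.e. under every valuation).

Frame correspondent (Sahlqvist): ∀x ∀y (Rxy → Ryx) — i.e. symmetry.
F1: holds.
F2: fails — Rac but not Rca.
F3: fails — Rtw but not Rwt.
F4: fails — Rxw but not Rwx.
Valid on: F1.

F1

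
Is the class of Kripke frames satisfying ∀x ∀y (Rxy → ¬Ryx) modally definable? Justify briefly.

No

Any modally definable frame class is closed under surjective bounded morphisms.
The 5-cycle (worlds a,b,c,d,e with a→b→c→d→e→a) is asymmetric. Mapping every world to a single reflexive point • is a surjective bounded morphism, and the reflexive point is not asymmetric (R•• but asymmetry requires ¬R••).
So no modal formula (or set of formulas) defines exactly the asymmetric frames.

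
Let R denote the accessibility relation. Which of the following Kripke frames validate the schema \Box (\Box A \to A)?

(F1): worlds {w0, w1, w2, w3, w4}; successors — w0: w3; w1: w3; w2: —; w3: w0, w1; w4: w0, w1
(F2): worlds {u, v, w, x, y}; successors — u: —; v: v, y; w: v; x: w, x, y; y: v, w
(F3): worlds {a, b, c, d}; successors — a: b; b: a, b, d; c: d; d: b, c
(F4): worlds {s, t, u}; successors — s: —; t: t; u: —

(F4)

Frame correspondent (Sahlqvist): \forall x \forall y (Rxy \to Ryy) — i.e. shift-reflexivity.
(F1): fails — Rw3w1 but not Rw1w1.
(F2): fails — Rxw but not Rww.
(F3): fails — Rcd but not Rdd.
(F4): condition met.
Valid on: (F4).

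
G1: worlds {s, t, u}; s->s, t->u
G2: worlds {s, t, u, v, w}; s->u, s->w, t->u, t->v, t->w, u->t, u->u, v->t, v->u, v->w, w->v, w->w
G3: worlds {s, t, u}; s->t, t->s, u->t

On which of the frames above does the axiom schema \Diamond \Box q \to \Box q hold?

none

Frame correspondent (Sahlqvist): \forall x \forall y \forall z (Rxy \wedge Rxz \to Ryz) — i.e. the Euclidean property.
G1: fails — Rtu and Rtu but not Ruu.
G2: fails — Rsw and Rsu but not Rwu.
G3: fails — Rst and Rst but not Rtt.
Valid on no frame.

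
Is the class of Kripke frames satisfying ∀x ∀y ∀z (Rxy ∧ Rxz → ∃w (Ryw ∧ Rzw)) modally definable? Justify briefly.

This is a Sahlqvist condition; the .2 axiom ◇□r → □◇r defines it.

Yes, by ◇□r → □◇r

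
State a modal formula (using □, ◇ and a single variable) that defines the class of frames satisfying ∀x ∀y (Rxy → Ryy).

□(□p → p)

The condition is shift-reflexivity. The T□ schema □(□p → p) defines it.
Suppose □(□p→p) is valid. Take Rxy and set V(p)={w : Ryw}. Then at y, □p holds; since □(□p→p) at x, □p→p at y, so p at y, i.e. Ryy.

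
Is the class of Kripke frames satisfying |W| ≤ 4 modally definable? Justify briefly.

No — not modally definable

Any modally definable frame class is closed under disjoint unions.
Any modal formula valid on each of 5 disjoint one-world frames is valid on their disjoint union (validity is preserved under disjoint unions). Each one-world frame has |W|=1≤4, but the union has |W|=5.
Hence having at most 4 worlds is not modally definable.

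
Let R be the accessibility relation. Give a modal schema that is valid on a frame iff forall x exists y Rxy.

This is seriality; the standard corresponding axiom is D: □s → ◇s.

□s → ◇s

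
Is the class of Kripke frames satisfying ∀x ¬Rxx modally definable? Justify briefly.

Not modally definable

Modal frame validity is preserved under surjective bounded morphisms.
The 5-cycle (worlds 0,1,2,3,4 with 0→1→2→3→4→0) is irreflexive, and the map sending every world to a single reflexive point • is a surjective bounded morphism (forth: every edge maps to (•,•); back: every world has a successor). So any modal formula valid on the 5-cycle is also valid on the reflexive point, which is not irreflexive.
So no modal formula (or set of formulas) defines exactly the irreflexive frames.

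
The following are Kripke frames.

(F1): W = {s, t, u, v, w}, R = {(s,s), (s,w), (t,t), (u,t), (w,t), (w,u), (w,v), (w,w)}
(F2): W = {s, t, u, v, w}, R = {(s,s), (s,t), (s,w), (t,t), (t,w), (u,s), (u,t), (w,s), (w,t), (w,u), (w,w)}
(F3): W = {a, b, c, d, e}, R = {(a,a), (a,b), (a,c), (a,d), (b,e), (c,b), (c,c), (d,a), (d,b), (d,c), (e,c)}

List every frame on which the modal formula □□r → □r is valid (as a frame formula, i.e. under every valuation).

(F1), (F2)

The schema corresponds to density: ∀x ∀y (Rxy → ∃z (Rxz ∧ Rzy)).
(F1): satisfies the condition.
(F2): satisfies the condition.
(F3): fails — Rbe but no z with Rbz and Rze.
Valid on: (F1), (F2).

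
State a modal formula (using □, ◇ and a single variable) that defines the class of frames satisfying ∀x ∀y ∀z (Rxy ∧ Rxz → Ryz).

The condition is the Euclidean property. The 5 schema ◇p → □◇p defines it.

◇p → □◇p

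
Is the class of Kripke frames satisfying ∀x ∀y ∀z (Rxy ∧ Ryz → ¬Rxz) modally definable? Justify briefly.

Modal frame validity is preserved under surjective bounded morphisms.
The 5-cycle (worlds 0,1,2,3,4 with 0→1→2→3→4→0) is intransitive. Mapping every world to a single reflexive point • is a surjective bounded morphism; the reflexive point is not intransitive (R••∧R•• but R••).
So no modal formula (or set of formulas) defines exactly the intransitive frames.

No — not modally definable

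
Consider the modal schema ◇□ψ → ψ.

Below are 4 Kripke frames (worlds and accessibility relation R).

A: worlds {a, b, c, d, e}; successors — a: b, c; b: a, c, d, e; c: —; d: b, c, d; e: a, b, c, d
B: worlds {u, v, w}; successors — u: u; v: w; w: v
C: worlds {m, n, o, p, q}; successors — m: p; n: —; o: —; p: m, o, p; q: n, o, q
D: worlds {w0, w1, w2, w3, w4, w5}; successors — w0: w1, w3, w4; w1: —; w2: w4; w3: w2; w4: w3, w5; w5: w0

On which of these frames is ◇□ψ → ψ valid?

The schema corresponds to symmetry: ∀x ∀y (Rxy → Ryx).
A: fails — Rbc but not Rcb.
B: holds.
C: fails — Rpo but not Rop.
D: fails — Rw0w4 but not Rw4w0.
Valid on: B.

B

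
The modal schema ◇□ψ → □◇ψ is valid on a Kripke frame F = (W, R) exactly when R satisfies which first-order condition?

convergence: ∀x ∀y ∀z (Rxy ∧ Rxz → ∃w (Ryw ∧ Rzw))

This schema is the .2 axiom.
Its frame correspondent is convergence — ∀x ∀y ∀z (Rxy ∧ Rxz → ∃w (Ryw ∧ Rzw)).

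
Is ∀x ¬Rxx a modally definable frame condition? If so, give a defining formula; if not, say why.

Modal frame validity is preserved under surjective bounded morphisms.
The 5-cycle (worlds s,t,u,v,w with s→t→u→v→w→s) is irreflexive, and the map sending every world to a single reflexive point • is a surjective bounded morphism (forth: every edge maps to (•,•); back: every world has a successor). So any modal formula valid on the 5-cycle is also valid on the reflexive point, which is not irreflexive.
So the class is not modally definable.

Not definable by any modal formula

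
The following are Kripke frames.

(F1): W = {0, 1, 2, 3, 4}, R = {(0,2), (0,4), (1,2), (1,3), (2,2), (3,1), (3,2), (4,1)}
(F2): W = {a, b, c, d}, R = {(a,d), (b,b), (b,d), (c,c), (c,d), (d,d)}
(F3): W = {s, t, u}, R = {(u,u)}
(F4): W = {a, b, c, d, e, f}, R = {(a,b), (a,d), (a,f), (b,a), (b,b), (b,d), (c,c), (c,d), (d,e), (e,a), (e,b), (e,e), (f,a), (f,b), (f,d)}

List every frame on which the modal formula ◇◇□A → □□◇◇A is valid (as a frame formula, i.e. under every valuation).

(F1), (F2), (F3)

Frame correspondent (Sahlqvist): ∀x ∀y ∀z ((xR²y ∧ xR²z) → ∃w (yRw ∧ zR²w)) — i.e. a generalized confluence (Geach) condition.
(F1): ✓.
(F2): ✓.
(F3): ✓.
(F4): fails — cR²c, cR²d but no w with cRw and dR²w.
Valid on: (F1), (F2), (F3).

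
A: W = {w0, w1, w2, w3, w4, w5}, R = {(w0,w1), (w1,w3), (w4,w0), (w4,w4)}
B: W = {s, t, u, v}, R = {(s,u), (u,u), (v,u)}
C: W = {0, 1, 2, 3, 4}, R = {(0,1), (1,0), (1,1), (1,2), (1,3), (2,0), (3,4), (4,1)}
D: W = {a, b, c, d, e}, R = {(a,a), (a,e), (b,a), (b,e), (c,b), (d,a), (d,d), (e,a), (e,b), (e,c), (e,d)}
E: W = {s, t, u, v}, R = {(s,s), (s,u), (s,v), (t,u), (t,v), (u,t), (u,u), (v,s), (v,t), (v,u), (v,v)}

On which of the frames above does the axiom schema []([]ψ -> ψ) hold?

This is the axiom for shift-reflexivity; its first-order frame correspondent is forall x forall y (Rxy -> Ryy).
A: fails — Rw4w0 but not Rw0w0.
B: condition met.
C: fails — R10 but not R00.
D: fails — Reb but not Rbb.
E: fails — Rut but not Rtt.

B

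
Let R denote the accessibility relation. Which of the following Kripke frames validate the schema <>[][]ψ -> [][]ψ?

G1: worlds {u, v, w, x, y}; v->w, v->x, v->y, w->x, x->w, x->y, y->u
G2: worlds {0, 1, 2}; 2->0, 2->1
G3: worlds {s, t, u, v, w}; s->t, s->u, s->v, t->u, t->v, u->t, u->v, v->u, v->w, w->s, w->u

G2

The schema corresponds to a generalized confluence (Geach) condition: forall x forall y forall z ((xRy & x R^2 z) -> exists w (y R^2 w & z = w)).
G1: fails — vRw, vR²u but no t with wR²t and u=t.
G2: holds.
G3: fails — sRu, sR²t but no w* with uR²w* and t=w*.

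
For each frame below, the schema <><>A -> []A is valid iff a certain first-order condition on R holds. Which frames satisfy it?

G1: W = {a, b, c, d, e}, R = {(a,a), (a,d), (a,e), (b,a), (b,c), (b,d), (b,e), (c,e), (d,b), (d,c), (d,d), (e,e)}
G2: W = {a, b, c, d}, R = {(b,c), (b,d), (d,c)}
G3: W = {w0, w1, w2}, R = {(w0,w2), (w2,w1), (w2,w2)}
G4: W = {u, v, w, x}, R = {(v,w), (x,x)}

G4

The schema corresponds to a generalized confluence (Geach) condition: forall x forall y forall z ((x R^2 y & xRz) -> exists w (y = w & z = w)).
G1: fails — aR²a, aRd but a ≠ d.
G2: fails — bR²c, bRd but c ≠ d.
G3: fails — w0R²w1, w0Rw2 but w1 ≠ w2.
G4: satisfies the condition.
Valid on: G4.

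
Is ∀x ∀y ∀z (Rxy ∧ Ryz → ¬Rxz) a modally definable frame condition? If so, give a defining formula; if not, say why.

If a class were modally definable it would be closed under surjective bounded morphisms (Goldblatt–Thomason).
The 7-cycle (worlds s,t,u,v,w,x,y with s→t→u→v→w→x→y→s) is intransitive. Mapping every world to a single reflexive point • is a surjective bounded morphism; the reflexive point is not intransitive (R••∧R•• but R••).
Hence intransitivity is not modally definable.

Not modally definable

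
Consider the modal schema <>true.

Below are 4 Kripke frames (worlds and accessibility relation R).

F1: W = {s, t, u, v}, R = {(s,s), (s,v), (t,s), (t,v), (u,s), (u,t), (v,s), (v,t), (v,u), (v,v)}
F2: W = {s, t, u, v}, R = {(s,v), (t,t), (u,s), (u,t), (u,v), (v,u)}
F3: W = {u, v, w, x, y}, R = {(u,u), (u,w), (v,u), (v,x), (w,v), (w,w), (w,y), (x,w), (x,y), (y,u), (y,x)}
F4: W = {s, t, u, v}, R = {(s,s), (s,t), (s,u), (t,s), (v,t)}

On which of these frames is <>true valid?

Frame correspondent (Sahlqvist): forall x exists y Rxy — i.e. seriality.
F1: holds.
F2: holds.
F3: holds.
F4: fails — world u has no successor.

F1, F2, F3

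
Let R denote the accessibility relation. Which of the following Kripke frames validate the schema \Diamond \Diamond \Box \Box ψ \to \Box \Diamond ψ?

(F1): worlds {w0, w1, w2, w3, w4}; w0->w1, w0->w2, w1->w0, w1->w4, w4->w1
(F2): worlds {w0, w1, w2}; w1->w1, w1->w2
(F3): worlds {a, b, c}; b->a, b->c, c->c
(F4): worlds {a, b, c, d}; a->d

(F4)

This is the axiom for a generalized confluence (Geach) condition; its first-order frame correspondent is \forall x \forall y \forall z ((x R^2 y \wedge xRz) \to \exists w (y R^2 w \wedge zRw)).
(F1): fails — w0R²w0, w0Rw2 but no w with w0R²w and w2Rw.
(F2): fails — w1R²w1, w1Rw2 but no w with w1R²w and w2Rw.
(F3): fails — bR²c, bRa but no w with cR²w and aRw.
(F4): satisfies the condition.
Valid on: (F4).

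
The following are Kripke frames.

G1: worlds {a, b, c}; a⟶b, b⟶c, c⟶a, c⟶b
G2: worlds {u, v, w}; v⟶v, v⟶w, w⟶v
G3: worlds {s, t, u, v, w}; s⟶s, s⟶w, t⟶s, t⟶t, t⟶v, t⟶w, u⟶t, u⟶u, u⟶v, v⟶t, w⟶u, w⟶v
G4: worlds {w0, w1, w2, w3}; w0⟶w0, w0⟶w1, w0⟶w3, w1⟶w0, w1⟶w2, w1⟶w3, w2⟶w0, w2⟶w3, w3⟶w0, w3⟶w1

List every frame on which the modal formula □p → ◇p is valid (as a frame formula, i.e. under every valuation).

This is the axiom for seriality; its first-order frame correspondent is ∀x ∃y Rxy.
G1: satisfies the condition.
G2: fails — world u has no successor.
G3: satisfies the condition.
G4: satisfies the condition.

G1, G3, G4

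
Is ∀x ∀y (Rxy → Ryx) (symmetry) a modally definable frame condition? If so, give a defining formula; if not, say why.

Yes — defined by q → □◇q

The condition is symmetry. A defining modal formula is q → □◇q.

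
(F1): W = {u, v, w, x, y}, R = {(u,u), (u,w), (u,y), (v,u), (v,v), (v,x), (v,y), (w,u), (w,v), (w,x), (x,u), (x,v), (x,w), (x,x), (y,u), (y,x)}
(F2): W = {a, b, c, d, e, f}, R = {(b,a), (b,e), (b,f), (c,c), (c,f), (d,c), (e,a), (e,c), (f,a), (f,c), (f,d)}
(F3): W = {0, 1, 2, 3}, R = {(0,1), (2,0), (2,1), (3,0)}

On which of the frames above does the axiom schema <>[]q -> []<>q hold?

The schema corresponds to convergence: forall x forall y forall z (Rxy & Rxz -> exists w (Ryw & Rzw)).
(F1): holds.
(F2): fails — Rbf and Rba but f and a have no common successor.
(F3): fails — R01 and R01 but 1 and 1 have no common successor.

(F1)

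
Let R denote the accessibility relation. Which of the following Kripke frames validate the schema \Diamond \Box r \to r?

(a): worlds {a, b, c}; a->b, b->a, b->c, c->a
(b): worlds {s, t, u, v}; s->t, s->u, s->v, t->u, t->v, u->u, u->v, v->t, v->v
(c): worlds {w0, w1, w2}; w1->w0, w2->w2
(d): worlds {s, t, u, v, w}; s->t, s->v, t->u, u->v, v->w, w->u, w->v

none

This is the axiom for symmetry; its first-order frame correspondent is \forall x \forall y (Rxy \to Ryx).
(a): fails — Rca but not Rac.
(b): fails — Ruv but not Rvu.
(c): fails — Rw1w0 but not Rw0w1.
(d): fails — Ruv but not Rvu.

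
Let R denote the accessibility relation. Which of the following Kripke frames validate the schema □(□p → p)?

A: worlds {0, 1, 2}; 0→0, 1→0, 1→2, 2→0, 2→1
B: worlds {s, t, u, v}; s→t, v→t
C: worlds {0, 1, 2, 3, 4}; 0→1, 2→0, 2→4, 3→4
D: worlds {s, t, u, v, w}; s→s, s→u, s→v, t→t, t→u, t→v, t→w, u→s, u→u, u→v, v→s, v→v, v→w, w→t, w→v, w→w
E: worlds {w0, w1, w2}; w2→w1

D

This is the axiom for shift-reflexivity; its first-order frame correspondent is ∀x ∀y (Rxy → Ryy).
A: fails — R12 but not R22.
B: fails — Rvt but not Rtt.
C: fails — R01 but not R11.
D: condition met.
E: fails — Rw2w1 but not Rw1w1.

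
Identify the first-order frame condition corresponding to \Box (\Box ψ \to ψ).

This is the T□ axiom.
Its frame correspondent is shift-reflexivity — \forall x \forall y (Rxy \to Ryy).

Shift-reflexivity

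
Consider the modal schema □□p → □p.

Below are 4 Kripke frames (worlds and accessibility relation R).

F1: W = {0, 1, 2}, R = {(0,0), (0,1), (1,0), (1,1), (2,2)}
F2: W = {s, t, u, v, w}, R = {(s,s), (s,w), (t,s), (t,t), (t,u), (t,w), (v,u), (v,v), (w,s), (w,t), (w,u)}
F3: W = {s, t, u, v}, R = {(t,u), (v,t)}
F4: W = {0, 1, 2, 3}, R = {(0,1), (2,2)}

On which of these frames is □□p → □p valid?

F1, F2

Frame correspondent (Sahlqvist): ∀x ∀y (Rxy → ∃z (Rxz ∧ Rzy)) — i.e. density.
F1: ✓.
F2: ✓.
F3: fails — Rtu but no z with Rtz and Rzu.
F4: fails — R01 but no z with R0z and Rz1.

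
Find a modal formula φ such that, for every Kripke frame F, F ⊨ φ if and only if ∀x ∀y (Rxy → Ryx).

p → □◇p

A defining formula is p → □◇p (the B axiom).
Suppose p→□◇p is valid. Take Rxy and set V(p)={x}. Then p at x, so □◇p at x, so ◇p at y, so some z with Ryz has p; z=x, i.e. Ryx.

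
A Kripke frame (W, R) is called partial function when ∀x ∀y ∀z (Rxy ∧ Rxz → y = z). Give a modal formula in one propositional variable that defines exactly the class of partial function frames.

This is partial functionality; the standard corresponding axiom is CD: ◇r → □r.

◇r → □r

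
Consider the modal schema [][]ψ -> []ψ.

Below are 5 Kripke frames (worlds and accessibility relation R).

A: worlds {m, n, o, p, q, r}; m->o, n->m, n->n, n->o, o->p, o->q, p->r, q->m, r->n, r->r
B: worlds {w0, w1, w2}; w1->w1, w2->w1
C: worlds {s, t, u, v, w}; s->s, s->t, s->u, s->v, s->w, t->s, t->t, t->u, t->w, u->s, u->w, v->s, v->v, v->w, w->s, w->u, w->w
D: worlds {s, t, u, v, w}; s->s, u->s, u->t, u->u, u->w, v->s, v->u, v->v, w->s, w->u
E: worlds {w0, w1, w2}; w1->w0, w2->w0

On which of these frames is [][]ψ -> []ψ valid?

This is the axiom for density; its first-order frame correspondent is forall x forall y (Rxy -> exists z (Rxz & Rzy)).
A: fails — Rop but no z with Roz and Rzp.
B: ✓.
C: ✓.
D: ✓.
E: fails — Rw1w0 but no z with Rw1z and Rzw0.

B, C, D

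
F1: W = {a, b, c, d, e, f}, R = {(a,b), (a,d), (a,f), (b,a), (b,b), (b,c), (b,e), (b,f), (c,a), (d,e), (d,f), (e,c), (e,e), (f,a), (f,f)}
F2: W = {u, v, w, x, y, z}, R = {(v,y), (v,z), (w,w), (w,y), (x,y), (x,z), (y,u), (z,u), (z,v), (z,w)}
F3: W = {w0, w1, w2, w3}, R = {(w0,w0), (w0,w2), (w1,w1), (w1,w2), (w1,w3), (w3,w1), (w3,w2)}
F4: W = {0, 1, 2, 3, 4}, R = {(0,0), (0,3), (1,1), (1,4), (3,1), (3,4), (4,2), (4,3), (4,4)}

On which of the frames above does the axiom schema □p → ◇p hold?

The schema corresponds to seriality: ∀x ∃y Rxy.
F1: satisfies the condition.
F2: fails — world u has no successor.
F3: fails — world w2 has no successor.
F4: fails — world 2 has no successor.

F1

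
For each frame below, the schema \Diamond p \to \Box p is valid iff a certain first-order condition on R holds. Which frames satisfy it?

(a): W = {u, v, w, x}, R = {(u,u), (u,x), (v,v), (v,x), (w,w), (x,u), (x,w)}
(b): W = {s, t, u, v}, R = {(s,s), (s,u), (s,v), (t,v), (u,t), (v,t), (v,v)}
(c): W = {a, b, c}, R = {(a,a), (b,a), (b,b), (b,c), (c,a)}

Frame correspondent (Sahlqvist): \forall x \forall y \forall z (Rxy \wedge Rxz \to y = z) — i.e. partial functionality.
(a): fails — u sees both u and x.
(b): fails — s sees both s and u.
(c): fails — b sees both a and b.

none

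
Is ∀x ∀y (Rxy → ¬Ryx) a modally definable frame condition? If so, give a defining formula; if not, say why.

No — not modally definable

If a class were modally definable it would be closed under surjective bounded morphisms (Goldblatt–Thomason).
The 4-cycle (worlds a,b,c,d with a→b→c→d→a) is asymmetric. Mapping every world to a single reflexive point • is a surjective bounded morphism, and the reflexive point is not asymmetric (R•• but asymmetry requires ¬R••).
So the class is not modally definable.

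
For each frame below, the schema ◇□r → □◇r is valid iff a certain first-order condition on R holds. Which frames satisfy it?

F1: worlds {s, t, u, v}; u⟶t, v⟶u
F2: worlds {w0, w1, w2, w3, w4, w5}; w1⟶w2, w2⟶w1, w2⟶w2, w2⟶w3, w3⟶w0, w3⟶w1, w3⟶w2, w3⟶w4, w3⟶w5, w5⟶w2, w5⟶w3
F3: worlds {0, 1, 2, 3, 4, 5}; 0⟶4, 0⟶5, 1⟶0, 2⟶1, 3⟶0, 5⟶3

The schema corresponds to convergence: ∀x ∀y ∀z (Rxy ∧ Rxz → ∃w (Ryw ∧ Rzw)).
F1: fails — Rut and Rut but t and t have no common successor.
F2: fails — Rw3w5 and Rw3w0 but w5 and w0 have no common successor.
F3: fails — R04 and R04 but 4 and 4 have no common successor.

none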